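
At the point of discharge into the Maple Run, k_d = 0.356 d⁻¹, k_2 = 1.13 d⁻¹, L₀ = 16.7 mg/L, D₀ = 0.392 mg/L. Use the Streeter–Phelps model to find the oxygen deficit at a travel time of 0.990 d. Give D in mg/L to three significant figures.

D ≈ 3.02 mg/L

k_d L₀/(k_2−k_d) = 0.356×16.7/(1.13−0.356) = 5.945/0.7740 = 7.681 mg/L.
e^(−k_d t) = e^(−0.356×0.9900) = 0.7030; e^(−k_2 t) = e^(−1.13×0.9900) = 0.3267.
D = 7.681 × (0.7030 − 0.3267) + 0.392 × 0.3267 = 2.890 + 0.1281 = 3.018 mg/L.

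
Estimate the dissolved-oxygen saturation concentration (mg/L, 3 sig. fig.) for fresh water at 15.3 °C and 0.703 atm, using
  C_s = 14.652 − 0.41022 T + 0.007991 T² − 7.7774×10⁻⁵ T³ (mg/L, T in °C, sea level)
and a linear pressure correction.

At sea level: C_s = 14.652 − 0.41022×15.3 + 0.007991×15.3² − 7.7774×10⁻⁵×15.3³ = 9.968 mg/L.
Pressure correction: C_s' = 9.968 × 0.703 = 7.007 mg/L.

C_s ≈ 7.01 mg/L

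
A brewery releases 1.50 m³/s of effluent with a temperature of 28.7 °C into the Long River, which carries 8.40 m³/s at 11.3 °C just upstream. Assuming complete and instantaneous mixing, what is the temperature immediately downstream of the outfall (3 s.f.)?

Flow-weighted mixing: C = (Q_r C_r + Q_w C_w)/(Q_r + Q_w)
= (8.40×11.3 + 1.50×28.7)/(8.40 + 1.50) = 138.0/9.900 = 13.94 °C.

13.9 °C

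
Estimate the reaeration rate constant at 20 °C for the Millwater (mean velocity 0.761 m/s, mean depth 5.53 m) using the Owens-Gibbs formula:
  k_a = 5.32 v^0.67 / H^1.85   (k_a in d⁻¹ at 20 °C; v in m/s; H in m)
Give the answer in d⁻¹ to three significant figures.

k_a = 5.32 × 0.761^0.67 / 5.53^1.85 = 5.32 × 0.8328 / 23.66 = 0.1872 d⁻¹.

k_a ≈ 0.187 d⁻¹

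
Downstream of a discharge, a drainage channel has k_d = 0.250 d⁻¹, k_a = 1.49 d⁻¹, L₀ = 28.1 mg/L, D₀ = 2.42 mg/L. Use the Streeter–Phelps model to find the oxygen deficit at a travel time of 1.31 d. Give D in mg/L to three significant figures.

D ≈ 3.62 mg/L

k_d L₀/(k_a−k_d) = 0.250×28.1/(1.49−0.250) = 7.025/1.240 = 5.665 mg/L.
e^(−k_d t) = e^(−0.250×1.310) = 0.7207; e^(−k_a t) = e^(−1.49×1.310) = 0.1420.
D = 5.665 × (0.7207 − 0.1420) + 2.42 × 0.1420 = 3.279 + 0.3436 = 3.622 mg/L.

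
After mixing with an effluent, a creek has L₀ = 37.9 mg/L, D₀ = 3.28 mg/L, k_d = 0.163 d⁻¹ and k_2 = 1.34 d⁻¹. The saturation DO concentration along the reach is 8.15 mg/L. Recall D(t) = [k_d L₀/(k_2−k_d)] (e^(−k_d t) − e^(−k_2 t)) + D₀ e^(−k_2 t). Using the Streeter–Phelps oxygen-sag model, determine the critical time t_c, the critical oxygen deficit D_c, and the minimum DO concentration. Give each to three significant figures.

t_c = [1/(k_2−k_d)] ln[(k_2/k_d)(1 − D₀(k_2−k_d)/(k_d L₀))]
= [1/(1.34−0.163)] ln[(1.34/0.163)(1 − 3.28×1.177/(0.163×37.9))]
= (1/1.177) ln[8.221 × 0.3751] = 0.8496 × ln(3.083) = 0.8496 × 1.126 = 0.9567 d.
D_c = (k_d/k_2) L₀ e^(−k_d t_c) = (0.163/1.34) × 37.9 × e^(−0.163×0.9567) = 0.1216 × 37.9 × 0.8556 = 3.945 mg/L.
Minimum DO = C_s − D_c = 8.15 − 3.945 = 4.205 mg/L.

t_c ≈ 0.957 d; D_c ≈ 3.94 mg/L; min DO ≈ 4.21 mg/L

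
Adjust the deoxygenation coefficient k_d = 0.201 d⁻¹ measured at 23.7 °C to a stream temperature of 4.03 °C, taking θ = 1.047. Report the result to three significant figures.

k_d(T₂) = k_d(T₁) · θ^(T₂−T₁) = 0.201 × 1.047^(4.03−23.7)
= 0.201 × 1.047^-19.7 = 0.201 × 0.4052 = 0.08144 d⁻¹.

k_d ≈ 0.0814 d⁻¹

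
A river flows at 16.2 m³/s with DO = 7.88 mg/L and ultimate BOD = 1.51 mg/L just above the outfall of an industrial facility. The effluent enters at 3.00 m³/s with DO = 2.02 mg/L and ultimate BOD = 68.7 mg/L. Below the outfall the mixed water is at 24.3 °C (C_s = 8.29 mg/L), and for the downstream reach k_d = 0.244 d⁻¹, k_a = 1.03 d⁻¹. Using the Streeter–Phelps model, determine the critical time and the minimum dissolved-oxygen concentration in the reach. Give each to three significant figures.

Mixed DO = (16.2×7.88 + 3.00×2.02)/(16.2+3.00) = 133.7/19.20 = 6.964 mg/L.
Mixed L₀ = (16.2×1.51 + 3.00×68.7)/(19.20) = 230.6/19.20 = 12.01 mg/L.
Initial deficit D₀ = C_s − DO₀ = 8.29 − 6.964 = 1.326 mg/L.
t_c = (1/0.7860) ln[(1.03/0.244)(1 − 1.326×0.7860/(0.244×12.01))] = 1.272 × ln(2.720) = 1.273 d.
D_c = (0.244/1.03) × 12.01 × e^(−0.244×1.273) = 0.2369 × 12.01 × 0.7330 = 2.085 mg/L.
Minimum DO = 8.29 − 2.085 = 6.205 mg/L.

t_c ≈ 1.27 d; minimum DO ≈ 6.20 mg/L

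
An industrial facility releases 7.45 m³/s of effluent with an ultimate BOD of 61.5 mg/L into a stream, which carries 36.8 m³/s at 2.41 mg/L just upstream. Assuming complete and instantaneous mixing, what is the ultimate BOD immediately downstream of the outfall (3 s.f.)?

12.4 mg/L

Flow-weighted mixing: C = (Q_r C_r + Q_w C_w)/(Q_r + Q_w)
= (36.8×2.41 + 7.45×61.5)/(36.8 + 7.45) = 546.9/44.25 = 12.36 mg/L.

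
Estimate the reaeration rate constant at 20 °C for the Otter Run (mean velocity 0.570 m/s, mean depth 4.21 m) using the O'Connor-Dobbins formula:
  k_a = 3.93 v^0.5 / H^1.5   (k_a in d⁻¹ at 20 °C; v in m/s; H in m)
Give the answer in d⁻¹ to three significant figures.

k_a = 3.93 × 0.570^0.5 / 4.21^1.5 = 3.93 × 0.7550 / 8.638 = 0.3435 d⁻¹.

k_a ≈ 0.343 d⁻¹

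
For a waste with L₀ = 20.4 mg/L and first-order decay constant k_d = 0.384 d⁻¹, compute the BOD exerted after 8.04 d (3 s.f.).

y_t = L₀(1 − e^(−k_d t)) = 20.4 × (1 − e^(−0.384×8.04))
= 20.4 × (1 − 0.04562) = 20.4 × 0.9544 = 19.47 mg/L.

y ≈ 19.5 mg/L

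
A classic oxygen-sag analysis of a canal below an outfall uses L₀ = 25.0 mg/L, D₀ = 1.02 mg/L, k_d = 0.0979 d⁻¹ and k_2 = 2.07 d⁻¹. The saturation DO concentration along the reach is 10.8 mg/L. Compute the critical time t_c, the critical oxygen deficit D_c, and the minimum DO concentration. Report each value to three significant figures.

t_c ≈ 0.672 d; D_c ≈ 1.11 mg/L; min DO ≈ 9.69 mg/L

At the critical point dD/dt = 0, so k_d L₀ e^(−k_d t) = k_2 D. Substituting D(t) from the Streeter–Phelps equation and solving for t gives
t_c = ln[(k_2/k_d)(1 − D₀(k_2−k_d)/(k_d L₀))] / (k_2−k_d).
Here k_2−k_d = 1.972 d⁻¹ and 1 − D₀(k_2−k_d)/(k_d L₀) = 1 − 1.02×1.972/(0.0979×25.0) = 0.1781, so
t_c = ln(21.14 × 0.1781) / 1.972 = 1.326 / 1.972 = 0.6724 d.
L(t_c) = L₀ e^(−k_d t_c) = 25.0 × 0.9363 = 23.41 mg/L, and at the critical point k_2 D_c = k_d L, so D_c = (0.0979/2.07) × 23.41 = 1.107 mg/L.
Minimum DO = C_s − D_c = 10.8 − 1.107 = 9.693 mg/L.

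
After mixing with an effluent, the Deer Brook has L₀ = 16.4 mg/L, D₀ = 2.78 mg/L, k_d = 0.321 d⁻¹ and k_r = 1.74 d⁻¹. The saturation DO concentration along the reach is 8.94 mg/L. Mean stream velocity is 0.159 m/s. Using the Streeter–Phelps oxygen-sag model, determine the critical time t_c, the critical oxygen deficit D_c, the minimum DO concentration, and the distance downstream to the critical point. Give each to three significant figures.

t_c ≈ 0.216 d; D_c ≈ 2.82 mg/L; min DO ≈ 6.12 mg/L; x_c ≈ 2.97 km

t_c = [1/(k_r−k_d)] ln[(k_r/k_d)(1 − D₀(k_r−k_d)/(k_d L₀))]
= [1/(1.74−0.321)] ln[(1.74/0.321)(1 − 2.78×1.419/(0.321×16.4))]
= (1/1.419) ln[5.421 × 0.2507] = 0.7047 × ln(1.359) = 0.7047 × 0.3065 = 0.2160 d.
D_c = (k_d/k_r) L₀ e^(−k_d t_c) = (0.321/1.74) × 16.4 × e^(−0.321×0.2160) = 0.1845 × 16.4 × 0.9330 = 2.823 mg/L.
Minimum DO = C_s − D_c = 8.94 − 2.823 = 6.117 mg/L.
x_c = v t_c = 0.159 m/s × 0.2160 d × 86400 s/d = 2968 m ≈ 2.97 km.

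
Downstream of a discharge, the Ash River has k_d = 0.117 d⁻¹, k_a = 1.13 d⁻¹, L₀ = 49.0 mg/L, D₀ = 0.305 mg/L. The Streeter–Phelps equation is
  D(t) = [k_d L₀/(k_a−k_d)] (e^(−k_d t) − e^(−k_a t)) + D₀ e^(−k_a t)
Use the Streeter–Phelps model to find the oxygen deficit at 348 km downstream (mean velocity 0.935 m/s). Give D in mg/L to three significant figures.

Travel time t = x/v = 348 km / (0.935 m/s) = 348000 m / 0.935 m/s = 372200 s = 4.308 d.
k_d L₀/(k_a−k_d) = 0.117×49.0/(1.13−0.117) = 5.733/1.013 = 5.659 mg/L.
e^(−k_d t) = e^(−0.117×4.308) = 0.6041; e^(−k_a t) = e^(−1.13×4.308) = 0.007690.
D = 5.659 × (0.6041 − 0.007690) + 0.305 × 0.007690 = 3.375 + 0.002346 = 3.378 mg/L.

D ≈ 3.38 mg/L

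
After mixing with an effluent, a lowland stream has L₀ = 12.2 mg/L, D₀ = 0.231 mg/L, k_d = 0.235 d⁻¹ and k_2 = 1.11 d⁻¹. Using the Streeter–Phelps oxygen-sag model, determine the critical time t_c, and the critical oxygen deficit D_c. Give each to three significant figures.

At the critical point dD/dt = 0, so k_d L₀ e^(−k_d t) = k_2 D. Substituting D(t) from the Streeter–Phelps equation and solving for t gives
t_c = ln[(k_2/k_d)(1 − D₀(k_2−k_d)/(k_d L₀))] / (k_2−k_d).
Here k_2−k_d = 0.8750 d⁻¹ and 1 − D₀(k_2−k_d)/(k_d L₀) = 1 − 0.231×0.8750/(0.235×12.2) = 0.9295, so
t_c = ln(4.723 × 0.9295) / 0.8750 = 1.479 / 0.8750 = 1.691 d.
L(t_c) = L₀ e^(−k_d t_c) = 12.2 × 0.6721 = 8.200 mg/L, and at the critical point k_2 D_c = k_d L, so D_c = (0.235/1.11) × 8.200 = 1.736 mg/L.

t_c ≈ 1.69 d; D_c ≈ 1.74 mg/L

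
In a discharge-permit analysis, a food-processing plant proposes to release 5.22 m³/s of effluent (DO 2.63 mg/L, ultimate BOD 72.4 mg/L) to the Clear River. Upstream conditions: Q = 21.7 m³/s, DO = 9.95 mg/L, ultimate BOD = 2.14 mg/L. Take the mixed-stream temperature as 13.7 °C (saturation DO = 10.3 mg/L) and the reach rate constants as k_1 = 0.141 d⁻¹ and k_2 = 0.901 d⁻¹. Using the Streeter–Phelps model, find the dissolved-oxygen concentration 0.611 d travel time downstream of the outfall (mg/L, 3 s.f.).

DO ≈ 8.28 mg/L

Mixed DO = (21.7×9.95 + 5.22×2.63)/(21.7+5.22) = 229.6/26.92 = 8.531 mg/L.
Mixed L₀ = (21.7×2.14 + 5.22×72.4)/(26.92) = 424.4/26.92 = 15.76 mg/L.
Initial deficit D₀ = C_s − DO₀ = 10.3 − 8.531 = 1.769 mg/L.
D(0.611) = [0.141×15.76/(0.901−0.141)](e^(−0.141×0.611) − e^(−0.901×0.611)) + 1.769 e^(−0.901×0.611)
= 2.925 × (0.9175 − 0.5767) + 1.769 × 0.5767 = 2.017 mg/L.
DO = 10.3 − 2.017 = 8.283 mg/L.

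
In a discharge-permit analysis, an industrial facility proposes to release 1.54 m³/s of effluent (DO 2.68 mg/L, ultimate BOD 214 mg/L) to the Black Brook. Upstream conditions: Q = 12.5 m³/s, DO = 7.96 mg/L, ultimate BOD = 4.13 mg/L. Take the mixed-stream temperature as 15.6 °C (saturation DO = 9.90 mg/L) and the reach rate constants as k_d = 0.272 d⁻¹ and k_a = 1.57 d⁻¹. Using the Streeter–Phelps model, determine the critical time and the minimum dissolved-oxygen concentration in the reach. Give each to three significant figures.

t_c ≈ 0.900 d; minimum DO ≈ 6.22 mg/L

Mixed DO = (12.5×7.96 + 1.54×2.68)/(12.5+1.54) = 103.6/14.04 = 7.381 mg/L.
Mixed L₀ = (12.5×4.13 + 1.54×214)/(14.04) = 381.2/14.04 = 27.15 mg/L.
Initial deficit D₀ = C_s − DO₀ = 9.90 − 7.381 = 2.519 mg/L.
t_c = (1/1.298) ln[(1.57/0.272)(1 − 2.519×1.298/(0.272×27.15))] = 0.7704 × ln(3.216) = 0.9000 d.
D_c = (0.272/1.57) × 27.15 × e^(−0.272×0.9000) = 0.1732 × 27.15 × 0.7829 = 3.682 mg/L.
Minimum DO = 9.90 − 3.682 = 6.218 mg/L.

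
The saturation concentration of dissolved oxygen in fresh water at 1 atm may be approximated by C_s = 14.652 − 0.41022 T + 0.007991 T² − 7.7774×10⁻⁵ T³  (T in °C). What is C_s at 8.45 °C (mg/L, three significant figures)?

C_s ≈ 11.7 mg/L

C_s = 14.652 − 0.41022×8.45 + 0.007991×8.45² − 7.7774×10⁻⁵×8.45³ = 11.71 mg/L.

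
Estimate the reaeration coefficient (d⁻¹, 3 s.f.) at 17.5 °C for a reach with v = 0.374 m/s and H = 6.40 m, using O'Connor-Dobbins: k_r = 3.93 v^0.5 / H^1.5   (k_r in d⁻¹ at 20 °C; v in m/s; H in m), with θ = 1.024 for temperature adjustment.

k_r ≈ 0.140 d⁻¹

k_r(20) = 3.93 × 0.374^0.5 / 6.40^1.5 = 3.93 × 0.6116 / 16.19 = 0.1484 d⁻¹.
k_r(17.5) = 0.1484 × 1.024^(17.5−20) = 0.1484 × 0.9424 = 0.1399 d⁻¹.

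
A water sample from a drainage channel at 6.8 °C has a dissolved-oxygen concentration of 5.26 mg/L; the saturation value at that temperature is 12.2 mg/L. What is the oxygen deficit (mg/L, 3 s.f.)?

D ≈ 6.94 mg/L

D = C_s − C = 12.2 − 5.26 = 6.94 mg/L.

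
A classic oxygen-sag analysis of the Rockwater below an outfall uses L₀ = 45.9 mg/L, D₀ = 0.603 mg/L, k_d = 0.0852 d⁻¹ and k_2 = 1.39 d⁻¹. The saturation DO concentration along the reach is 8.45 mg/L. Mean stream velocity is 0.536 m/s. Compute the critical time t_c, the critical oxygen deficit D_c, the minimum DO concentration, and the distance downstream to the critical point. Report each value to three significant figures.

At the critical point dD/dt = 0, so k_d L₀ e^(−k_d t) = k_2 D. Substituting D(t) from the Streeter–Phelps equation and solving for t gives
t_c = ln[(k_2/k_d)(1 − D₀(k_2−k_d)/(k_d L₀))] / (k_2−k_d).
Here k_2−k_d = 1.305 d⁻¹ and 1 − D₀(k_2−k_d)/(k_d L₀) = 1 − 0.603×1.305/(0.0852×45.9) = 0.7988, so
t_c = ln(16.31 × 0.7988) / 1.305 = 2.567 / 1.305 = 1.968 d.
D_c = (k_d/k_2) L₀ e^(−k_d t_c) = (0.0852/1.39) × 45.9 × e^(−0.0852×1.968) = 0.06129 × 45.9 × 0.8457 = 2.379 mg/L.
Minimum DO = C_s − D_c = 8.45 − 2.379 = 6.071 mg/L.
x_c = v t_c = 0.536 m/s × 1.968 d × 86400 s/d = 91120 m ≈ 91.1 km.

t_c ≈ 1.97 d; D_c ≈ 2.38 mg/L; min DO ≈ 6.07 mg/L; x_c ≈ 91.1 km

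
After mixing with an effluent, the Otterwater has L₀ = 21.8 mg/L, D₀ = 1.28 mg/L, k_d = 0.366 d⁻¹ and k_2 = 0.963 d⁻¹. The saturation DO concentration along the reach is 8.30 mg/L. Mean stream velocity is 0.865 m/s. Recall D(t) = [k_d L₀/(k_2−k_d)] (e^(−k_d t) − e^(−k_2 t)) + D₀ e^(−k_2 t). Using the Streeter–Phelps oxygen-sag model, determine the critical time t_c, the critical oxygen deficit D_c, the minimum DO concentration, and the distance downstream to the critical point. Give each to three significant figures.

t_c ≈ 1.45 d; D_c ≈ 4.87 mg/L; min DO ≈ 3.43 mg/L; x_c ≈ 109 km

With k_2/k_d = 2.631 and 1 − D₀(k_2−k_d)/(k_d L₀) = 0.9042,
t_c = ln(2.631 × 0.9042) / (0.963 − 0.366) = ln(2.379) / 0.5970 = 0.8667/0.5970 = 1.452 d.
D_c = (k_d/k_2) L₀ e^(−k_d t_c) = (0.366/0.963) × 21.8 × e^(−0.366×1.452) = 0.3801 × 21.8 × 0.5878 = 4.870 mg/L.
Minimum DO = C_s − D_c = 8.30 − 4.870 = 3.430 mg/L.
x_c = v t_c = 0.865 m/s × 1.452 d × 86400 s/d = 108500 m ≈ 109 km.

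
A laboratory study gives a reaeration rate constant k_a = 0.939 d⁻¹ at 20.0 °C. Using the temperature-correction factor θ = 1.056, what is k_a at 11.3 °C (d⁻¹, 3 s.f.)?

k_a(T₂) = k_a(T₁) · θ^(T₂−T₁) = 0.939 × 1.056^(11.3−20.0)
= 0.939 × 1.056^-8.70 = 0.939 × 0.6225 = 0.5845 d⁻¹.

k_a ≈ 0.585 d⁻¹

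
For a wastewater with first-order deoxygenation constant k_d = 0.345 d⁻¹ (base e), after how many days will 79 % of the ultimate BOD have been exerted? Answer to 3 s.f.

t ≈ 4.52 d

y/L₀ = 1 − e^(−k_d t) = 0.79 ⇒ e^(−k_d t) = 0.210
t = −ln(0.210) / 0.345 = 1.561 / 0.345 = 4.524 d.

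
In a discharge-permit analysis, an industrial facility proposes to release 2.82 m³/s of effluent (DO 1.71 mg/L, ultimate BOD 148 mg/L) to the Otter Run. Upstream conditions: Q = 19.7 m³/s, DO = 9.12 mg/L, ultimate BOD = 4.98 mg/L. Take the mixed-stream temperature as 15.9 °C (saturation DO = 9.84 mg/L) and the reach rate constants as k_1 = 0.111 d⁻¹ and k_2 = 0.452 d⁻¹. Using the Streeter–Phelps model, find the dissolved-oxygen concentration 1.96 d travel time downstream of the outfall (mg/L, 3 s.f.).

DO ≈ 6.24 mg/L

Mixed DO = (19.7×9.12 + 2.82×1.71)/(19.7+2.82) = 184.5/22.52 = 8.192 mg/L.
Mixed L₀ = (19.7×4.98 + 2.82×148)/(22.52) = 515.5/22.52 = 22.89 mg/L.
Initial deficit D₀ = C_s − DO₀ = 9.84 − 8.192 = 1.648 mg/L.
D(1.96) = [0.111×22.89/(0.452−0.111)](e^(−0.111×1.96) − e^(−0.452×1.96)) + 1.648 e^(−0.452×1.96)
= 7.451 × (0.8045 − 0.4123) + 1.648 × 0.4123 = 3.601 mg/L.
DO = 9.84 − 3.601 = 6.239 mg/L.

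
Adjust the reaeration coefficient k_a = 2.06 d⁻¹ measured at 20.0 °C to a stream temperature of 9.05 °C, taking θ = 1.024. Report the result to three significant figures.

k_a(T₂) = k_a(T₁) · θ^(T₂−T₁) = 2.06 × 1.024^(9.05−20.0)
= 2.06 × 1.024^-10.9 = 2.06 × 0.7713 = 1.589 d⁻¹.

k_a ≈ 1.59 d⁻¹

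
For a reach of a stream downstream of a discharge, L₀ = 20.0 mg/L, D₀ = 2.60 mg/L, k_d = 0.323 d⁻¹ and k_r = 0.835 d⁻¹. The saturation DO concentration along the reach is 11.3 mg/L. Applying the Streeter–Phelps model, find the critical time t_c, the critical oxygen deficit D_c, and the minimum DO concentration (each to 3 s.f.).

t_c ≈ 1.40 d; D_c ≈ 4.92 mg/L; min DO ≈ 6.38 mg/L

At the critical point dD/dt = 0, so k_d L₀ e^(−k_d t) = k_r D. Substituting D(t) from the Streeter–Phelps equation and solving for t gives
t_c = ln[(k_r/k_d)(1 − D₀(k_r−k_d)/(k_d L₀))] / (k_r−k_d).
Here k_r−k_d = 0.5120 d⁻¹ and 1 − D₀(k_r−k_d)/(k_d L₀) = 1 − 2.60×0.5120/(0.323×20.0) = 0.7939, so
t_c = ln(2.585 × 0.7939) / 0.5120 = 0.7190 / 0.5120 = 1.404 d.
D_c = (k_d/k_r) L₀ e^(−k_d t_c) = (0.323/0.835) × 20.0 × e^(−0.323×1.404) = 0.3868 × 20.0 × 0.6353 = 4.915 mg/L.
Minimum DO = C_s − D_c = 11.3 − 4.915 = 6.385 mg/L.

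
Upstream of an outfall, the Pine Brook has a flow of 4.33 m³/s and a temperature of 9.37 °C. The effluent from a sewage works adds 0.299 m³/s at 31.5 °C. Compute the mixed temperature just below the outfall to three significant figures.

10.8 °C

Flow-weighted mixing: C = (Q_r C_r + Q_w C_w)/(Q_r + Q_w)
= (4.33×9.37 + 0.299×31.5)/(4.33 + 0.299) = 49.99/4.629 = 10.80 °C.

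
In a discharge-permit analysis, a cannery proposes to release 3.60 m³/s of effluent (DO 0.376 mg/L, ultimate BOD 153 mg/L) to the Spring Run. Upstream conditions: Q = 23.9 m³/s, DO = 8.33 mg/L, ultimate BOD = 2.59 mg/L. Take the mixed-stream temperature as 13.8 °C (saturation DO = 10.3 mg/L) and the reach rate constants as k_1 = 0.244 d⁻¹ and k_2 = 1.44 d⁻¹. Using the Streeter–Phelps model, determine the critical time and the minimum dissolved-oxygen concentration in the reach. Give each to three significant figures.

Mixed DO = (23.9×8.33 + 3.60×0.376)/(23.9+3.60) = 200.4/27.50 = 7.289 mg/L.
Mixed L₀ = (23.9×2.59 + 3.60×153)/(27.50) = 612.7/27.50 = 22.28 mg/L.
Initial deficit D₀ = C_s − DO₀ = 10.3 − 7.289 = 3.011 mg/L.
t_c = (1/1.196) ln[(1.44/0.244)(1 − 3.011×1.196/(0.244×22.28))] = 0.8361 × ln(1.992) = 0.5762 d.
D_c = (0.244/1.44) × 22.28 × e^(−0.244×0.5762) = 0.1694 × 22.28 × 0.8688 = 3.280 mg/L.
Minimum DO = 10.3 − 3.280 = 7.020 mg/L.

t_c ≈ 0.576 d; minimum DO ≈ 7.02 mg/L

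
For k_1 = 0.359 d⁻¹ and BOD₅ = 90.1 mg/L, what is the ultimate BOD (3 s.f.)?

L₀ ≈ 108 mg/L

BOD₅ = L₀(1 − e^(−5k_1)) ⇒ L₀ = BOD₅ / (1 − e^(−5×0.359))
= 90.1 / (1 − 0.1661) = 90.1 / 0.8339 = 108.1 mg/L.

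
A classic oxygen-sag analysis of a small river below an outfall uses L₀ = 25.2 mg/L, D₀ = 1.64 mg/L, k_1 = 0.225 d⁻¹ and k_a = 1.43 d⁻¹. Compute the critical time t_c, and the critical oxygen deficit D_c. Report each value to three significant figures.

t_c = [1/(k_a−k_1)] ln[(k_a/k_1)(1 − D₀(k_a−k_1)/(k_1 L₀))]
= [1/(1.43−0.225)] ln[(1.43/0.225)(1 − 1.64×1.205/(0.225×25.2))]
= (1/1.205) ln[6.356 × 0.6515] = 0.8299 × ln(4.140) = 0.8299 × 1.421 = 1.179 d.
D_c = (k_1/k_a) L₀ e^(−k_1 t_c) = (0.225/1.43) × 25.2 × e^(−0.225×1.179) = 0.1573 × 25.2 × 0.7670 = 3.041 mg/L.

t_c ≈ 1.18 d; D_c ≈ 3.04 mg/L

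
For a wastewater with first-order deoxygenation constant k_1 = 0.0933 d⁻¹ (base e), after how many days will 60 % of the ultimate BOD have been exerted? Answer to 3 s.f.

t ≈ 9.82 d

y/L₀ = 1 − e^(−k_1 t) = 0.60 ⇒ e^(−k_1 t) = 0.400
t = −ln(0.400) / 0.0933 = 0.9163 / 0.0933 = 9.821 d.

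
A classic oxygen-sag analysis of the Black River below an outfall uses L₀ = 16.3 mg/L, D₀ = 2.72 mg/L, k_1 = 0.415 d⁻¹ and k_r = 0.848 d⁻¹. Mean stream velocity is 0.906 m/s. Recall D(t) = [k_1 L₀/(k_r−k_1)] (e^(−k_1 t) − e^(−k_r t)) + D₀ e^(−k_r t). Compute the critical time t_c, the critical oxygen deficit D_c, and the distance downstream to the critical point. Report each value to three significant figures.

t_c ≈ 1.21 d; D_c ≈ 4.83 mg/L; x_c ≈ 94.6 km

t_c = [1/(k_r−k_1)] ln[(k_r/k_1)(1 − D₀(k_r−k_1)/(k_1 L₀))]
= [1/(0.848−0.415)] ln[(0.848/0.415)(1 − 2.72×0.4330/(0.415×16.3))]
= (1/0.4330) ln[2.043 × 0.8259] = 2.309 × ln(1.688) = 2.309 × 0.5233 = 1.209 d.
D_c = (k_1/k_r) L₀ e^(−k_1 t_c) = (0.415/0.848) × 16.3 × e^(−0.415×1.209) = 0.4894 × 16.3 × 0.6056 = 4.831 mg/L.
x_c = v t_c = 0.906 m/s × 1.209 d × 86400 s/d = 94600 m ≈ 94.6 km.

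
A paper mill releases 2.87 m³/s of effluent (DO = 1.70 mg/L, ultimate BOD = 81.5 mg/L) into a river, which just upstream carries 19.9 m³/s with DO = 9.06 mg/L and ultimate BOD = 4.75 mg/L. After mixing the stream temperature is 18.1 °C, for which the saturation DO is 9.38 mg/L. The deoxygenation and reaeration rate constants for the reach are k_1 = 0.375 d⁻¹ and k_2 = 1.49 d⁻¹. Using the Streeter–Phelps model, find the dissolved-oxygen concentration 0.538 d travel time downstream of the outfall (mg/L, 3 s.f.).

DO ≈ 7.03 mg/L

Mixed DO = (19.9×9.06 + 2.87×1.70)/(19.9+2.87) = 185.2/22.77 = 8.132 mg/L.
Mixed L₀ = (19.9×4.75 + 2.87×81.5)/(22.77) = 328.4/22.77 = 14.42 mg/L.
Initial deficit D₀ = C_s − DO₀ = 9.38 − 8.132 = 1.248 mg/L.
D(0.538) = [0.375×14.42/(1.49−0.375)](e^(−0.375×0.538) − e^(−1.49×0.538)) + 1.248 e^(−1.49×0.538)
= 4.851 × (0.8173 − 0.4486) + 1.248 × 0.4486 = 2.348 mg/L.
DO = 9.38 − 2.348 = 7.032 mg/L.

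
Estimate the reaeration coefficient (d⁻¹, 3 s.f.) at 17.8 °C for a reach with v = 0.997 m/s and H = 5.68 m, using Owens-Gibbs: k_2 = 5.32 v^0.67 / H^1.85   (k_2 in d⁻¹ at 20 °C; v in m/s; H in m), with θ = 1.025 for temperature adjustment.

k_2(20) = 5.32 × 0.997^0.67 / 5.68^1.85 = 5.32 × 0.9980 / 24.86 = 0.2135 d⁻¹.
k_2(17.8) = 0.2135 × 1.025^(17.8−20) = 0.2135 × 0.9471 = 0.2023 d⁻¹.

k_2 ≈ 0.202 d⁻¹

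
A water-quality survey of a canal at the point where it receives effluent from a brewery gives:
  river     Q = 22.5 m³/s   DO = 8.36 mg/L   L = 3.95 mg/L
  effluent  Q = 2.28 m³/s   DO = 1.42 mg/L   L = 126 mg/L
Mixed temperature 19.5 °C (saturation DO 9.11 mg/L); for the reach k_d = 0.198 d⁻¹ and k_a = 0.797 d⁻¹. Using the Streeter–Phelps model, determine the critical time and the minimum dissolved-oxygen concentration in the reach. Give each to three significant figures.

t_c ≈ 1.78 d; minimum DO ≈ 6.46 mg/L

Mixed DO = (22.5×8.36 + 2.28×1.42)/(22.5+2.28) = 191.3/24.78 = 7.721 mg/L.
Mixed L₀ = (22.5×3.95 + 2.28×126)/(24.78) = 376.2/24.78 = 15.18 mg/L.
Initial deficit D₀ = C_s − DO₀ = 9.11 − 7.721 = 1.389 mg/L.
t_c = (1/0.5990) ln[(0.797/0.198)(1 − 1.389×0.5990/(0.198×15.18))] = 1.669 × ln(2.911) = 1.784 d.
D_c = (0.198/0.797) × 15.18 × e^(−0.198×1.784) = 0.2484 × 15.18 × 0.7024 = 2.649 mg/L.
Minimum DO = 9.11 − 2.649 = 6.461 mg/L.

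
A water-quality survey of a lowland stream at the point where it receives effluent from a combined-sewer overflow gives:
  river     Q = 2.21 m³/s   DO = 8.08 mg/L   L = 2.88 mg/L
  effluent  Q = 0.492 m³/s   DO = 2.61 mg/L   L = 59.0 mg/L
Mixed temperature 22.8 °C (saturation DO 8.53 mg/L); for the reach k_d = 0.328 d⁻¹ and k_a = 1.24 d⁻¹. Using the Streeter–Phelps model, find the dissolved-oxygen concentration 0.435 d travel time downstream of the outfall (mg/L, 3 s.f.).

Mixed DO = (2.21×8.08 + 0.492×2.61)/(2.21+0.492) = 19.14/2.702 = 7.084 mg/L.
Mixed L₀ = (2.21×2.88 + 0.492×59.0)/(2.702) = 35.39/2.702 = 13.10 mg/L.
Initial deficit D₀ = C_s − DO₀ = 8.53 − 7.084 = 1.446 mg/L.
D(0.435) = [0.328×13.10/(1.24−0.328)](e^(−0.328×0.435) − e^(−1.24×0.435)) + 1.446 e^(−1.24×0.435)
= 4.711 × (0.8670 − 0.5831) + 1.446 × 0.5831 = 2.181 mg/L.
DO = 8.53 − 2.181 = 6.349 mg/L.

DO ≈ 6.35 mg/L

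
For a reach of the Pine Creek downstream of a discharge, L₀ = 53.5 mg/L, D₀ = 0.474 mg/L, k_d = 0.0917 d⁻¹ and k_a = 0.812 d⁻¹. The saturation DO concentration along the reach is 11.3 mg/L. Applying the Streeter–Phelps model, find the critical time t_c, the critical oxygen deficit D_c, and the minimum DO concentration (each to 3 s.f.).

t_c = [1/(k_a−k_d)] ln[(k_a/k_d)(1 − D₀(k_a−k_d)/(k_d L₀))]
= [1/(0.812−0.0917)] ln[(0.812/0.0917)(1 − 0.474×0.7203/(0.0917×53.5))]
= (1/0.7203) ln[8.855 × 0.9304] = 1.388 × ln(8.239) = 1.388 × 2.109 = 2.928 d.
D_c = (k_d/k_a) L₀ e^(−k_d t_c) = (0.0917/0.812) × 53.5 × e^(−0.0917×2.928) = 0.1129 × 53.5 × 0.7645 = 4.619 mg/L.
Minimum DO = C_s − D_c = 11.3 − 4.619 = 6.681 mg/L.

t_c ≈ 2.93 d; D_c ≈ 4.62 mg/L; min DO ≈ 6.68 mg/L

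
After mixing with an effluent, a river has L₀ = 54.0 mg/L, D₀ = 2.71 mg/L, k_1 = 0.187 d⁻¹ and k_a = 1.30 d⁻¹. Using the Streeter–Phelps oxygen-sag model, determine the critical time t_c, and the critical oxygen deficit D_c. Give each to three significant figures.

t_c = [1/(k_a−k_1)] ln[(k_a/k_1)(1 − D₀(k_a−k_1)/(k_1 L₀))]
= [1/(1.30−0.187)] ln[(1.30/0.187)(1 − 2.71×1.113/(0.187×54.0))]
= (1/1.113) ln[6.952 × 0.7013] = 0.8985 × ln(4.875) = 0.8985 × 1.584 = 1.423 d.
D_c = (k_1/k_a) L₀ e^(−k_1 t_c) = (0.187/1.30) × 54.0 × e^(−0.187×1.423) = 0.1438 × 54.0 × 0.7663 = 5.952 mg/L.

t_c ≈ 1.42 d; D_c ≈ 5.95 mg/L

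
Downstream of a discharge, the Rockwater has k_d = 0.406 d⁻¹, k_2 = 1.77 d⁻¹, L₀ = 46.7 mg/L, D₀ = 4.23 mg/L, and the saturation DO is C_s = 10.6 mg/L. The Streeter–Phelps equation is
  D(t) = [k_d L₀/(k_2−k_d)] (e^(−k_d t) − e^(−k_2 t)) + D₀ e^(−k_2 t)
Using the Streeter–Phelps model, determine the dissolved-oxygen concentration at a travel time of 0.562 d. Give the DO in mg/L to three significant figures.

k_d L₀/(k_2−k_d) = 0.406×46.7/(1.77−0.406) = 18.96/1.364 = 13.90 mg/L.
e^(−k_d t) = e^(−0.406×0.5620) = 0.7960; e^(−k_2 t) = e^(−1.77×0.5620) = 0.3698.
D = 13.90 × (0.7960 − 0.3698) + 4.23 × 0.3698 = 5.924 + 1.564 = 7.488 mg/L.
DO = C_s − D = 10.6 − 7.488 = 3.112 mg/L.

DO ≈ 3.11 mg/L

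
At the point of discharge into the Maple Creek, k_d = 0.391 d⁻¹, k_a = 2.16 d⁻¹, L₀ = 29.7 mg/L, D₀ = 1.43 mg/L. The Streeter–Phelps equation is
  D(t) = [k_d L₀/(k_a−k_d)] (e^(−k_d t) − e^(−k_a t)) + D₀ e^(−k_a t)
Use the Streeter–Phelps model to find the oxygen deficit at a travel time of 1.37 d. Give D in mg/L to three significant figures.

k_d L₀/(k_a−k_d) = 0.391×29.7/(2.16−0.391) = 11.61/1.769 = 6.565 mg/L.
e^(−k_d t) = e^(−0.391×1.370) = 0.5853; e^(−k_a t) = e^(−2.16×1.370) = 0.05186.
D = 6.565 × (0.5853 − 0.05186) + 1.43 × 0.05186 = 3.502 + 0.07416 = 3.576 mg/L.

D ≈ 3.58 mg/L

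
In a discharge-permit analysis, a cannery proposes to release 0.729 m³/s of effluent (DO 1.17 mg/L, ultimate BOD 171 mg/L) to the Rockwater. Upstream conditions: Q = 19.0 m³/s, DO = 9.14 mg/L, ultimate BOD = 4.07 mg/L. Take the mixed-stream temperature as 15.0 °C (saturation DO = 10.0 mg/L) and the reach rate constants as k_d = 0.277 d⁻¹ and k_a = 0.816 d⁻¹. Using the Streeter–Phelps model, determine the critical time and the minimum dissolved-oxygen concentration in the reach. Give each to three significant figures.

Mixed DO = (19.0×9.14 + 0.729×1.17)/(19.0+0.729) = 174.5/19.73 = 8.846 mg/L.
Mixed L₀ = (19.0×4.07 + 0.729×171)/(19.73) = 202.0/19.73 = 10.24 mg/L.
Initial deficit D₀ = C_s − DO₀ = 10.0 − 8.846 = 1.154 mg/L.
t_c = (1/0.5390) ln[(0.816/0.277)(1 − 1.154×0.5390/(0.277×10.24))] = 1.855 × ln(2.299) = 1.545 d.
D_c = (0.277/0.816) × 10.24 × e^(−0.277×1.545) = 0.3395 × 10.24 × 0.6519 = 2.266 mg/L.
Minimum DO = 10.0 − 2.266 = 7.734 mg/L.

t_c ≈ 1.54 d; minimum DO ≈ 7.73 mg/L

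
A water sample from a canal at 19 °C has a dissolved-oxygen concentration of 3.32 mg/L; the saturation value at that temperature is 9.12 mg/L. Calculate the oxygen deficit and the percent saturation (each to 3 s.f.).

D ≈ 5.80 mg/L; 36.4 % saturation

D = C_s − C = 9.12 − 3.32 = 5.80 mg/L.
% saturation = 3.32/9.12 × 100 = 36.4 %.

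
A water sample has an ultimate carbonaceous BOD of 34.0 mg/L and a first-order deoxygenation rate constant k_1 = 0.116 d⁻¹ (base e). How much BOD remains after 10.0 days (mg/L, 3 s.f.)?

L_t = L₀ e^(−k_1 t) = 34.0 × e^(−0.116×10.0) = 34.0 × 0.3135 = 10.66 mg/L.

L ≈ 10.7 mg/L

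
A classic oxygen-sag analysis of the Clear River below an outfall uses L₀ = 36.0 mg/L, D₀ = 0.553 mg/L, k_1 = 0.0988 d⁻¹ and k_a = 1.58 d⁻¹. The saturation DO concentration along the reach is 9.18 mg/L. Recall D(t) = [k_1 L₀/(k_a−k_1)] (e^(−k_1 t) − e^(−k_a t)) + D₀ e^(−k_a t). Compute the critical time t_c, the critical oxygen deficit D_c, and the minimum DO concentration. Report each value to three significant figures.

With k_a/k_1 = 15.99 and 1 − D₀(k_a−k_1)/(k_1 L₀) = 0.7697,
t_c = ln(15.99 × 0.7697) / (1.58 − 0.0988) = ln(12.31) / 1.481 = 2.510/1.481 = 1.695 d.
D_c = (k_1/k_a) L₀ e^(−k_1 t_c) = (0.0988/1.58) × 36.0 × e^(−0.0988×1.695) = 0.06253 × 36.0 × 0.8458 = 1.904 mg/L.
Minimum DO = C_s − D_c = 9.18 − 1.904 = 7.276 mg/L.

t_c ≈ 1.69 d; D_c ≈ 1.90 mg/L; min DO ≈ 7.28 mg/L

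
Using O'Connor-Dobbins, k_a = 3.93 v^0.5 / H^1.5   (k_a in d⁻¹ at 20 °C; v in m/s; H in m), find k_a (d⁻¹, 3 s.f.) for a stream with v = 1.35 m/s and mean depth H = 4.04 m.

k_a = 3.93 × 1.35^0.5 / 4.04^1.5 = 3.93 × 1.162 / 8.120 = 0.5623 d⁻¹.

k_a ≈ 0.562 d⁻¹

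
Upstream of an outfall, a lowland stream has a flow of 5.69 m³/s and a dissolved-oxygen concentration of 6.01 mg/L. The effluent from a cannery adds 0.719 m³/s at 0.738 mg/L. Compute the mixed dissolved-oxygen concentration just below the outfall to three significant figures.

5.42 mg/L

Flow-weighted mixing: C = (Q_r C_r + Q_w C_w)/(Q_r + Q_w)
= (5.69×6.01 + 0.719×0.738)/(5.69 + 0.719) = 34.73/6.409 = 5.419 mg/L.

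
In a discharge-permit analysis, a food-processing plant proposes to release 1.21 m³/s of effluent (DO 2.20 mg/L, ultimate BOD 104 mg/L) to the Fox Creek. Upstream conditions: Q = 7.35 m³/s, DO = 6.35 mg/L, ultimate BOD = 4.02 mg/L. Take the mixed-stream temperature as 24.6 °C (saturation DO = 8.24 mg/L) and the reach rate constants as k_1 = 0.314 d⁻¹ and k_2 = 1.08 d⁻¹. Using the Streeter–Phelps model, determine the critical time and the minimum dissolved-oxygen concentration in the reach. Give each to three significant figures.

t_c ≈ 1.08 d; minimum DO ≈ 4.49 mg/L

Mixed DO = (7.35×6.35 + 1.21×2.20)/(7.35+1.21) = 49.33/8.560 = 5.763 mg/L.
Mixed L₀ = (7.35×4.02 + 1.21×104)/(8.560) = 155.4/8.560 = 18.15 mg/L.
Initial deficit D₀ = C_s − DO₀ = 8.24 − 5.763 = 2.477 mg/L.
t_c = (1/0.7660) ln[(1.08/0.314)(1 − 2.477×0.7660/(0.314×18.15))] = 1.305 × ln(2.295) = 1.084 d.
D_c = (0.314/1.08) × 18.15 × e^(−0.314×1.084) = 0.2907 × 18.15 × 0.7114 = 3.755 mg/L.
Minimum DO = 8.24 − 3.755 = 4.485 mg/L.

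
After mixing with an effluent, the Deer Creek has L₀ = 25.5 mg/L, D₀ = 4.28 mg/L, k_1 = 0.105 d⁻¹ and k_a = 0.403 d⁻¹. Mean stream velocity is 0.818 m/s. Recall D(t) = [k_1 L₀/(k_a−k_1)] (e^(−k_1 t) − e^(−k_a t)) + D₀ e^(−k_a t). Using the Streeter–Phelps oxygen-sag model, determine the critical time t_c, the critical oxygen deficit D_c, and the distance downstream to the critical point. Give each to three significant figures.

t_c ≈ 2.34 d; D_c ≈ 5.20 mg/L; x_c ≈ 166 km

With k_a/k_1 = 3.838 and 1 − D₀(k_a−k_1)/(k_1 L₀) = 0.5236,
t_c = ln(3.838 × 0.5236) / (0.403 − 0.105) = ln(2.010) / 0.2980 = 0.6980/0.2980 = 2.342 d.
L(t_c) = L₀ e^(−k_1 t_c) = 25.5 × 0.7820 = 19.94 mg/L, and at the critical point k_a D_c = k_1 L, so D_c = (0.105/0.403) × 19.94 = 5.195 mg/L.
x_c = v t_c = 0.818 m/s × 2.342 d × 86400 s/d = 165500 m ≈ 166 km.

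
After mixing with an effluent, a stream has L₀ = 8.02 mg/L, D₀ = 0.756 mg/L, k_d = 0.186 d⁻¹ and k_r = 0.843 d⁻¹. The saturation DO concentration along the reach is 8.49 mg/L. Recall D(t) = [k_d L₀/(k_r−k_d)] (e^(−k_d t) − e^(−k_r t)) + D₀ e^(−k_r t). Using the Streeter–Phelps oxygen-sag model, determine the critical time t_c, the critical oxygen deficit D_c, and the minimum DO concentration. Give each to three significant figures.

t_c = [1/(k_r−k_d)] ln[(k_r/k_d)(1 − D₀(k_r−k_d)/(k_d L₀))]
= [1/(0.843−0.186)] ln[(0.843/0.186)(1 − 0.756×0.6570/(0.186×8.02))]
= (1/0.6570) ln[4.532 × 0.6670] = 1.522 × ln(3.023) = 1.522 × 1.106 = 1.684 d.
D_c = (k_d/k_r) L₀ e^(−k_d t_c) = (0.186/0.843) × 8.02 × e^(−0.186×1.684) = 0.2206 × 8.02 × 0.7311 = 1.294 mg/L.
Minimum DO = C_s − D_c = 8.49 − 1.294 = 7.196 mg/L.

t_c ≈ 1.68 d; D_c ≈ 1.29 mg/L; min DO ≈ 7.20 mg/L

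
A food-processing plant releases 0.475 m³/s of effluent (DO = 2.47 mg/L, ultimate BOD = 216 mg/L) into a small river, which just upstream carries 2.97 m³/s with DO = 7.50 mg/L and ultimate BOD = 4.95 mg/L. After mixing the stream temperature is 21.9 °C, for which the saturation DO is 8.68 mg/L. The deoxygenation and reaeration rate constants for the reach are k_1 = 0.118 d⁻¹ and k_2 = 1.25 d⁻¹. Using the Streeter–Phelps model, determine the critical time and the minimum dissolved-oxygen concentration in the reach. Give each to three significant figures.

Mixed DO = (2.97×7.50 + 0.475×2.47)/(2.97+0.475) = 23.45/3.445 = 6.806 mg/L.
Mixed L₀ = (2.97×4.95 + 0.475×216)/(3.445) = 117.3/3.445 = 34.05 mg/L.
Initial deficit D₀ = C_s − DO₀ = 8.68 − 6.806 = 1.874 mg/L.
t_c = (1/1.132) ln[(1.25/0.118)(1 − 1.874×1.132/(0.118×34.05))] = 0.8834 × ln(5.002) = 1.422 d.
D_c = (0.118/1.25) × 34.05 × e^(−0.118×1.422) = 0.09440 × 34.05 × 0.8455 = 2.718 mg/L.
Minimum DO = 8.68 − 2.718 = 5.962 mg/L.

t_c ≈ 1.42 d; minimum DO ≈ 5.96 mg/L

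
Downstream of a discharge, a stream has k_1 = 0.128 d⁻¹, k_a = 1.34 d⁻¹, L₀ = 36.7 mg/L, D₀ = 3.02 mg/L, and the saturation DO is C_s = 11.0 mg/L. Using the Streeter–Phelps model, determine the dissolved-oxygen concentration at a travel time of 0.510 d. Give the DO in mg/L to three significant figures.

DO ≈ 7.80 mg/L

k_1 L₀/(k_a−k_1) = 0.128×36.7/(1.34−0.128) = 4.698/1.212 = 3.876 mg/L.
e^(−k_1 t) = e^(−0.128×0.5100) = 0.9368; e^(−k_a t) = e^(−1.34×0.5100) = 0.5049.
D = 3.876 × (0.9368 − 0.5049) + 3.02 × 0.5049 = 1.674 + 1.525 = 3.199 mg/L.
DO = C_s − D = 11.0 − 3.199 = 7.801 mg/L.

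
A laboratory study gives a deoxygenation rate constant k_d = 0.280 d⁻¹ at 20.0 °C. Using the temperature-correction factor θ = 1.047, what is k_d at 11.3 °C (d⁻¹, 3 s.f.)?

k_d ≈ 0.188 d⁻¹

k_d(T₂) = k_d(T₁) · θ^(T₂−T₁) = 0.280 × 1.047^(11.3−20.0)
= 0.280 × 1.047^-8.70 = 0.280 × 0.6706 = 0.1878 d⁻¹.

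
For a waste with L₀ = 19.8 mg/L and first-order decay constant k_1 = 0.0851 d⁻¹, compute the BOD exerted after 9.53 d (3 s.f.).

y ≈ 11.0 mg/L

y_t = L₀(1 − e^(−k_1 t)) = 19.8 × (1 − e^(−0.0851×9.53))
= 19.8 × (1 − 0.4444) = 19.8 × 0.5556 = 11.00 mg/L.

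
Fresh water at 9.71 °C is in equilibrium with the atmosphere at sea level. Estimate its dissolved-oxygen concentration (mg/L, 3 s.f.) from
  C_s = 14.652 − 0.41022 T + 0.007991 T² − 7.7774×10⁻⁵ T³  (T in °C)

C_s ≈ 11.4 mg/L

C_s = 14.652 − 0.41022×9.71 + 0.007991×9.71² − 7.7774×10⁻⁵×9.71³ = 11.35 mg/L.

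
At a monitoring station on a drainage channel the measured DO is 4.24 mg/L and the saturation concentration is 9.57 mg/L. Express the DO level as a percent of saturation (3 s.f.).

44.3 % saturation

% saturation = C/C_s × 100 = 4.24/9.57 × 100 = 44.3 %.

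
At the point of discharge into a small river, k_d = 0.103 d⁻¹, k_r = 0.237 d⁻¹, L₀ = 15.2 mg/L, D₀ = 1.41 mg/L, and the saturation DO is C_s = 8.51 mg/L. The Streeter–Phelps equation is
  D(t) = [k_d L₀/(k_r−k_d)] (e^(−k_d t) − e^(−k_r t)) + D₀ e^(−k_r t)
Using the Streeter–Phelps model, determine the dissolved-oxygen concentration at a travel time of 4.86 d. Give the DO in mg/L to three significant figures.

DO ≈ 4.67 mg/L

k_d L₀/(k_r−k_d) = 0.103×15.2/(0.237−0.103) = 1.566/0.1340 = 11.68 mg/L.
e^(−k_d t) = e^(−0.103×4.860) = 0.6062; e^(−k_r t) = e^(−0.237×4.860) = 0.3161.
D = 11.68 × (0.6062 − 0.3161) + 1.41 × 0.3161 = 3.390 + 0.4456 = 3.835 mg/L.
DO = C_s − D = 8.51 − 3.835 = 4.675 mg/L.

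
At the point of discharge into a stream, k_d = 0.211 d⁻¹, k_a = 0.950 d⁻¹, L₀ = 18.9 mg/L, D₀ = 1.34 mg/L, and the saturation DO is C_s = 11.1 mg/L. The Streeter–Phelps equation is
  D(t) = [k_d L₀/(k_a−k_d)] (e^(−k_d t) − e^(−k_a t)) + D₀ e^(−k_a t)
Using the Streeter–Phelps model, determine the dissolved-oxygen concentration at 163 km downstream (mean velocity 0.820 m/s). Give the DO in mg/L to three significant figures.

Travel time t = x/v = 163 km / (0.820 m/s) = 163000 m / 0.820 m/s = 198800 s = 2.301 d.
k_d L₀/(k_a−k_d) = 0.211×18.9/(0.950−0.211) = 3.988/0.7390 = 5.396 mg/L.
e^(−k_d t) = e^(−0.211×2.301) = 0.6154; e^(−k_a t) = e^(−0.950×2.301) = 0.1124.
D = 5.396 × (0.6154 − 0.1124) + 1.34 × 0.1124 = 2.714 + 0.1506 = 2.865 mg/L.
DO = C_s − D = 11.1 − 2.865 = 8.235 mg/L.

DO ≈ 8.23 mg/L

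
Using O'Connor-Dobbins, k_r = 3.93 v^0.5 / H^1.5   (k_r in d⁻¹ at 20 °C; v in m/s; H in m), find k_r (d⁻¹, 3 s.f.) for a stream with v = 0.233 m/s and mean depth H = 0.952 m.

k_r ≈ 2.04 d⁻¹

k_r = 3.93 × 0.233^0.5 / 0.952^1.5 = 3.93 × 0.4827 / 0.9289 = 2.042 d⁻¹.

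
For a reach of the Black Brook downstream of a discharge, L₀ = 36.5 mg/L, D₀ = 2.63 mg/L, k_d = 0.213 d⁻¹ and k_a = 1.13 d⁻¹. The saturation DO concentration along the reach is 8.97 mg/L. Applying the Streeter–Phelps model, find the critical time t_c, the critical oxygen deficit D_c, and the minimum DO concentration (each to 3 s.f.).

t_c ≈ 1.41 d; D_c ≈ 5.09 mg/L; min DO ≈ 3.88 mg/L

At the critical point dD/dt = 0, so k_d L₀ e^(−k_d t) = k_a D. Substituting D(t) from the Streeter–Phelps equation and solving for t gives
t_c = ln[(k_a/k_d)(1 − D₀(k_a−k_d)/(k_d L₀))] / (k_a−k_d).
Here k_a−k_d = 0.9170 d⁻¹ and 1 − D₀(k_a−k_d)/(k_d L₀) = 1 − 2.63×0.9170/(0.213×36.5) = 0.6898, so
t_c = ln(5.305 × 0.6898) / 0.9170 = 1.297 / 0.9170 = 1.415 d.
L(t_c) = L₀ e^(−k_d t_c) = 36.5 × 0.7398 = 27.00 mg/L, and at the critical point k_a D_c = k_d L, so D_c = (0.213/1.13) × 27.00 = 5.090 mg/L.
Minimum DO = C_s − D_c = 8.97 − 5.090 = 3.880 mg/L.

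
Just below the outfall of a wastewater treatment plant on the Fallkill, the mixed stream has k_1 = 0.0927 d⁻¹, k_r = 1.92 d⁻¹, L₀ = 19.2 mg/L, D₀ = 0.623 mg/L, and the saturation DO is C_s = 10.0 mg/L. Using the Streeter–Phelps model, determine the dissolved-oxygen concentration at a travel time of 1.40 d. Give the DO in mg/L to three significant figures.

k_1 L₀/(k_r−k_1) = 0.0927×19.2/(1.92−0.0927) = 1.780/1.827 = 0.9740 mg/L.
e^(−k_1 t) = e^(−0.0927×1.400) = 0.8783; e^(−k_r t) = e^(−1.92×1.400) = 0.06802.
D = 0.9740 × (0.8783 − 0.06802) + 0.623 × 0.06802 = 0.7892 + 0.04237 = 0.8316 mg/L.
DO = C_s − D = 10.0 − 0.8316 = 9.168 mg/L.

DO ≈ 9.17 mg/L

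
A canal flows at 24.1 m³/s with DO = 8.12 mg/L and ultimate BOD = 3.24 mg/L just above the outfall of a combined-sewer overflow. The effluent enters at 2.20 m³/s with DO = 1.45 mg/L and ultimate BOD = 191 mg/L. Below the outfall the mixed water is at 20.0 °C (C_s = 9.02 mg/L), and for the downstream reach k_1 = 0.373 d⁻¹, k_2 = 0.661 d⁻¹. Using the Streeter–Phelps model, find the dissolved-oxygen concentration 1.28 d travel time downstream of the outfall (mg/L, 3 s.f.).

DO ≈ 3.70 mg/L

Mixed DO = (24.1×8.12 + 2.20×1.45)/(24.1+2.20) = 198.9/26.30 = 7.562 mg/L.
Mixed L₀ = (24.1×3.24 + 2.20×191)/(26.30) = 498.3/26.30 = 18.95 mg/L.
Initial deficit D₀ = C_s − DO₀ = 9.02 − 7.562 = 1.458 mg/L.
D(1.28) = [0.373×18.95/(0.661−0.373)](e^(−0.373×1.28) − e^(−0.661×1.28)) + 1.458 e^(−0.661×1.28)
= 24.54 × (0.6204 − 0.4291) + 1.458 × 0.4291 = 5.319 mg/L.
DO = 9.02 − 5.319 = 3.701 mg/L.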